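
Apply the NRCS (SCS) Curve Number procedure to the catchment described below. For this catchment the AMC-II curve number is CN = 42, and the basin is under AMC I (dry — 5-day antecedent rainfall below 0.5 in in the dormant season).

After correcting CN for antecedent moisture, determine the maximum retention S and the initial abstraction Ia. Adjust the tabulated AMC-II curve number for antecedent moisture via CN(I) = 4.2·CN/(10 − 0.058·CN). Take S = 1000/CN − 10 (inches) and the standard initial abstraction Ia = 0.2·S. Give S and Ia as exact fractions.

S = 14500/441 in ≈ 32.880 in; Ia = 2900/441 in ≈ 6.576 in

Adjust CN=42 to AMC I: 4.2·42/(10 − 0.058·42) → (882/5) ÷ (1891/250) = 44100/1891 ≈ 23.321
Retention S: 1000/CN − 10 with CN=23.321 → S = 14500/441 ≈ 32.880 in
Ia = 0.2·(14500/441) = 2900/441 in ≈ 6.576 in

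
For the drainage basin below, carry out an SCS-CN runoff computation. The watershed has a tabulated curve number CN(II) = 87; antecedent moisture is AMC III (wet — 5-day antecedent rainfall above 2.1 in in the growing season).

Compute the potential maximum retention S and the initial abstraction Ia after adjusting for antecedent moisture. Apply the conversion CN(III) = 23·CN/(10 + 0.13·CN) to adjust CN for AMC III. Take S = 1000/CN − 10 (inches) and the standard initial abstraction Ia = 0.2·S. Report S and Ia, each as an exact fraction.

CN(III) from CN(II)=87: (23·87)/(10 + 0.13·87) = 200100/2131 ≈ 93.900
S = 1000/(200100/2131) − 10 = 1300/2001 in ≈ 0.650 in
Ia = 0.2S: 0.2·0.650 = 0.130 in (exactly 260/2001)

S = 1300/2001 in ≈ 0.650 in; Ia = 260/2001 in ≈ 0.130 in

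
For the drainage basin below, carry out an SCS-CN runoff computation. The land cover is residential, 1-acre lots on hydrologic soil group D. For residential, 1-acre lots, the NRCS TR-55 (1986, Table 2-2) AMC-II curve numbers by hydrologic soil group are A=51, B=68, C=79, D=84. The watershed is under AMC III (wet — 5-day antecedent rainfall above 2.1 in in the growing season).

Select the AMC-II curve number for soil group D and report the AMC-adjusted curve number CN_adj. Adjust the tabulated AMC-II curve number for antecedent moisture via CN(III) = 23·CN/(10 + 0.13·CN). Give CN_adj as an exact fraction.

CN_adj = 48300/523 ≈ 92.352

NRCS table: residential, 1-acre lots, soil group D → CN(II) = 84
Wet (AMC III): CN(III) = 23·84/(10 + 0.13·84) = 1932/(523/25) = 48300/523 ≈ 92.352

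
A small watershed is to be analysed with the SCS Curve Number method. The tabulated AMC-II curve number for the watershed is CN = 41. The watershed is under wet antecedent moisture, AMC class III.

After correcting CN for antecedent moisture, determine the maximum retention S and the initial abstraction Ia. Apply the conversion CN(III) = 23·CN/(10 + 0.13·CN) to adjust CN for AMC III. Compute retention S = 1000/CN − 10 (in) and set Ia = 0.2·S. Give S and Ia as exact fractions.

S = 5900/943 in ≈ 6.257 in; Ia = 1180/943 in ≈ 1.251 in

Wet (AMC III): CN(III) = 23·41/(10 + 0.13·41) = 943/(1533/100) = 94300/1533 ≈ 61.513
Max retention: S = 1000/(94300/1533) − 10 = 5900/943 in (≈ 6.257 in)
Initial abstraction Ia = S/5 = (5900/943)/5 = 1180/943 ≈ 1.251 in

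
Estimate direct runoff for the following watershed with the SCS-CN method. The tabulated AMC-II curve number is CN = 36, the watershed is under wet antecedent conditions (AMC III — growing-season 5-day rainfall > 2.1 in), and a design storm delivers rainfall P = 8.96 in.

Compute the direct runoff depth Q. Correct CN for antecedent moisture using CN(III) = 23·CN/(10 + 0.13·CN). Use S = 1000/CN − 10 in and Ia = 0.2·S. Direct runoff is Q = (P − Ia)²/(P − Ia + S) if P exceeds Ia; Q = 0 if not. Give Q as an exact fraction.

CN(III) from CN(II)=36: (23·36)/(10 + 0.13·36) = 20700/367 ≈ 56.403
Retention S: 1000/CN − 10 with CN=56.403 → S = 1600/207 ≈ 7.729 in
Ia = 0.2S: 0.2·7.729 = 1.546 in (exactly 320/207)
Since P=8.960 > Ia=1.546: effective rainfall P−Ia = 38368/5175 in
Q: (38368/5175)² ÷ (78368/5175) = 46003232/12673575 in (≈ 3.630 in)

Q = 46003232/12673575 in ≈ 3.630 in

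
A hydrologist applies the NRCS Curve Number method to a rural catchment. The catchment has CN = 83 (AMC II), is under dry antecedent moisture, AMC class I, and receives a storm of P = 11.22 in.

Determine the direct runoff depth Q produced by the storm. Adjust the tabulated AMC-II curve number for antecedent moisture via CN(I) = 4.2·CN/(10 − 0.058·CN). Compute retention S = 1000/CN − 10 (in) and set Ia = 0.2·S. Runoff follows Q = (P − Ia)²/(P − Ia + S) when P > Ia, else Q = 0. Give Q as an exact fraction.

Dry (AMC I): CN(I) = 4.2·83/(10 − 0.058·83) = (1743/5)/(2593/500) = 174300/2593 ≈ 67.219
Max retention: S = 1000/(174300/2593) − 10 = 8500/1743 in (≈ 4.877 in)
Ia = 0.2·(8500/1743) = 1700/1743 in ≈ 0.975 in
Since P=11.220 > Ia=0.975: effective rainfall P−Ia = 892823/87150 in
Q = (892823/87150)²/((892823/87150) + 8500/1743) = (797132909329/7595122500)/(1317823/87150) = 46890171137/6755780850 in ≈ 6.941 in

Q = 46890171137/6755780850 in ≈ 6.941 in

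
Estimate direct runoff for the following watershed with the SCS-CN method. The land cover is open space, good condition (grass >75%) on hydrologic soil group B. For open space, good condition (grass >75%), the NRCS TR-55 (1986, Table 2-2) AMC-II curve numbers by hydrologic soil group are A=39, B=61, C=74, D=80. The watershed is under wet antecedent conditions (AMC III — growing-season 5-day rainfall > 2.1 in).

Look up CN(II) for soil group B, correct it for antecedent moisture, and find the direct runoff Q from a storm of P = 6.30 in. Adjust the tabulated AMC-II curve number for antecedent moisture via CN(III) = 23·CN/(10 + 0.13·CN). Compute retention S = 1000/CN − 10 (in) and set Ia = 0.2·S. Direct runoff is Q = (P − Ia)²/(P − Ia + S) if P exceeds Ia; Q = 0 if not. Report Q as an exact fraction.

Q = 2164862307/559277890 in ≈ 3.871 in

NRCS table: open space, good condition (grass >75%), soil group B → CN(II) = 61
Wet (AMC III): CN(III) = 23·61/(10 + 0.13·61) = 1403/(1793/100) = 140300/1793 ≈ 78.249
Retention S: 1000/CN − 10 with CN=78.249 → S = 3900/1403 ≈ 2.780 in
Initial abstraction Ia = S/5 = (3900/1403)/5 = 780/1403 ≈ 0.556 in
Excess rainfall: 6.300 − 0.556 = 5.744 in; P > Ia so Q > 0
Q: (80589/14030)² ÷ (119589/14030) = 2164862307/559277890 in (≈ 3.871 in)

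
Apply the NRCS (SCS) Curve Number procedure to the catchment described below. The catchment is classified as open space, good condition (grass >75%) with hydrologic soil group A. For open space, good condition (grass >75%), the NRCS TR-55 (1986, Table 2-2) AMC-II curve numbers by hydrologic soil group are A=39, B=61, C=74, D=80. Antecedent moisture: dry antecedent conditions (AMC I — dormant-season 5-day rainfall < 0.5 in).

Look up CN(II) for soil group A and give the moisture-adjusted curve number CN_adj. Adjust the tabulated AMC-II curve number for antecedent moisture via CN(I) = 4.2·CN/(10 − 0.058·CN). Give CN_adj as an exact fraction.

NRCS table: open space, good condition (grass >75%), soil group A → CN(II) = 39
CN(I) from CN(II)=39: (4.2·39)/(10 − 0.058·39) = 81900/3869 ≈ 21.168

CN_adj = 81900/3869 ≈ 21.168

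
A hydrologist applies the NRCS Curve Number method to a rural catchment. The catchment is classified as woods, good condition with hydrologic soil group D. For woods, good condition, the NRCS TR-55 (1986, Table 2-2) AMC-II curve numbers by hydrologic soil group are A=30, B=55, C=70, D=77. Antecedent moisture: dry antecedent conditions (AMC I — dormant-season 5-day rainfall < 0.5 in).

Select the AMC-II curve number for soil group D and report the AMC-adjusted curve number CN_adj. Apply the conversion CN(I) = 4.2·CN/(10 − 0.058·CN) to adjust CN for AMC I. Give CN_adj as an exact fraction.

CN_adj = 161700/2767 ≈ 58.439

NRCS table: woods, good condition, soil group D → CN(II) = 77
Dry (AMC I): CN(I) = 4.2·77/(10 − 0.058·77) = (1617/5)/(2767/500) = 161700/2767 ≈ 58.439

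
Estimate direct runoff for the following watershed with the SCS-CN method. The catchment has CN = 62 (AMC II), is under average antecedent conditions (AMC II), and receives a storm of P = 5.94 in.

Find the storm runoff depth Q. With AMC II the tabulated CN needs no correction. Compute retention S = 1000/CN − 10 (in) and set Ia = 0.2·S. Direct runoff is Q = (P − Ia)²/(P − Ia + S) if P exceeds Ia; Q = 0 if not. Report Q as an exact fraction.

AMC II — tabulated CN = 62 applies directly.
S = 1000/62 − 10 = 190/31 in ≈ 6.129 in
Ia = 0.2S: 0.2·6.129 = 1.226 in (exactly 38/31)
P − Ia = 5.940 − 1.226 = 7307/1550 ≈ 4.714 in (> 0, runoff occurs)
Runoff Q = (P−Ia)²/(P−Ia+S) = (4.714)²/(4.714+6.129) = 53392249/26050850 ≈ 2.050 in

Q = 53392249/26050850 in ≈ 2.050 in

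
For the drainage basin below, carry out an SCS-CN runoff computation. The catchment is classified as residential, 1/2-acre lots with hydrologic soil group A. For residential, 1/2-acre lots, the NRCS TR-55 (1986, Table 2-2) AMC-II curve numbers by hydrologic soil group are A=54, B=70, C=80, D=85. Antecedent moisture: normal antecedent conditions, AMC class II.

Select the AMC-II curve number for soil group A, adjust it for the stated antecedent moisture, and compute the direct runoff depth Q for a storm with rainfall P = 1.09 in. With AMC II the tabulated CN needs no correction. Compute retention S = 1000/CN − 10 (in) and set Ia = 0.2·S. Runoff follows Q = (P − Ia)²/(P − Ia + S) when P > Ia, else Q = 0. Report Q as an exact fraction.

Q = 0 in ≈ 0.000 in

NRCS table: residential, 1/2-acre lots, soil group A → CN(II) = 54
AMC II — tabulated CN = 54 applies directly.
Max retention: S = 1000/54 − 10 = 230/27 in (≈ 8.519 in)
Ia = 0.2S: 0.2·8.519 = 1.704 in (exactly 46/27)
P = 1.090 ≤ Ia = 1.704 in: entire storm abstracted, Q = 0.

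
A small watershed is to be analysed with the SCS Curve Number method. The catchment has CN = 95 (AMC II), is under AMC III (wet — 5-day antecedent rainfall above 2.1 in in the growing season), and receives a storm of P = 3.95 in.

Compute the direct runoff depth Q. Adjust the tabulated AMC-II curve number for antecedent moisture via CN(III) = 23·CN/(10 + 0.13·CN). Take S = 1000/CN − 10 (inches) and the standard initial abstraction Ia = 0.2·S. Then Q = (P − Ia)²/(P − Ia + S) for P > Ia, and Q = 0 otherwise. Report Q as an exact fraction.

CN(III) from CN(II)=95: (23·95)/(10 + 0.13·95) = 43700/447 ≈ 97.763
Max retention: S = 1000/(43700/447) − 10 = 100/437 in (≈ 0.229 in)
Ia = 0.2·(100/437) = 20/437 in ≈ 0.046 in
P − Ia = 3.950 − 0.046 = 34123/8740 ≈ 3.904 in (> 0, runoff occurs)
Runoff Q = (P−Ia)²/(P−Ia+S) = (3.904)²/(3.904+0.229) = 1164379129/315715020 ≈ 3.688 in

Q = 1164379129/315715020 in ≈ 3.688 in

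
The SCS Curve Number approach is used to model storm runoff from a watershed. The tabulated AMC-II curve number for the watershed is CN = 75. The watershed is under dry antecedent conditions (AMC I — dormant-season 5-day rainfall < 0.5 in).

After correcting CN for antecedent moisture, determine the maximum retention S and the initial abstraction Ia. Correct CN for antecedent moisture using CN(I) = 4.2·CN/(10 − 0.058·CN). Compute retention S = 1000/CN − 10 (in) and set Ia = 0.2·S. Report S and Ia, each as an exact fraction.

Adjust CN=75 to AMC I: 4.2·75/(10 − 0.058·75) → 315 ÷ (113/20) = 6300/113 ≈ 55.752
Max retention: S = 1000/(6300/113) − 10 = 500/63 in (≈ 7.937 in)
Ia = 0.2·(500/63) = 100/63 in ≈ 1.587 in

S = 500/63 in ≈ 7.937 in; Ia = 100/63 in ≈ 1.587 in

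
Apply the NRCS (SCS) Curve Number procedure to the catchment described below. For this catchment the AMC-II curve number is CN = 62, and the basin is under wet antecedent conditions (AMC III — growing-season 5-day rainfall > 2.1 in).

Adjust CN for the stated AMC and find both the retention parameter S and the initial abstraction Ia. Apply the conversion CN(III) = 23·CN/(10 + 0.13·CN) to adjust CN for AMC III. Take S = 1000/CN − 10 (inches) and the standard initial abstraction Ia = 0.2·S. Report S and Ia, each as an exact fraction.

S = 1900/713 in ≈ 2.665 in; Ia = 380/713 in ≈ 0.533 in

CN(III) from CN(II)=62: (23·62)/(10 + 0.13·62) = 71300/903 ≈ 78.959
Max retention: S = 1000/(71300/903) − 10 = 1900/713 in (≈ 2.665 in)
Ia = 0.2S: 0.2·2.665 = 0.533 in (exactly 380/713)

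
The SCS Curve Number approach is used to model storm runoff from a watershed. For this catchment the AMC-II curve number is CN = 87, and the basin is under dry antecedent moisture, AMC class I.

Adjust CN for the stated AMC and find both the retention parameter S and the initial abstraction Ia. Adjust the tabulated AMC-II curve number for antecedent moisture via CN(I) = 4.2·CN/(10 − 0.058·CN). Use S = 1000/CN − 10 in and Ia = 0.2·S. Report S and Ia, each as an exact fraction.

Adjust CN=87 to AMC I: 4.2·87/(10 − 0.058·87) → (1827/5) ÷ (2477/500) = 182700/2477 ≈ 73.759
S = 1000/(182700/2477) − 10 = 6500/1827 in ≈ 3.558 in
Ia = 0.2·(6500/1827) = 1300/1827 in ≈ 0.712 in

S = 6500/1827 in ≈ 3.558 in; Ia = 1300/1827 in ≈ 0.712 in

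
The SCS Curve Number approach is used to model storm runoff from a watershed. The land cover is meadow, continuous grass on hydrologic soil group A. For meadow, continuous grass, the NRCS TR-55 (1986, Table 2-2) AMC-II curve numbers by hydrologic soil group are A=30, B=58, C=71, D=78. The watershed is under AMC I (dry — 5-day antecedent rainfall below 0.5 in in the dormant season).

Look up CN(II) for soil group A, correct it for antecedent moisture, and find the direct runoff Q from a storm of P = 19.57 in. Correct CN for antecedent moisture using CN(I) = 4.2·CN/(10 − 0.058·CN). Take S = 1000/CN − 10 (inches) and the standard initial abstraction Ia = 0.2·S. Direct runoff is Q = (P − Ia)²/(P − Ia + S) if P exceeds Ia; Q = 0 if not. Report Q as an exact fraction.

NRCS table: meadow, continuous grass, soil group A → CN(II) = 30
Dry (AMC I): CN(I) = 4.2·30/(10 − 0.058·30) = 126/(413/50) = 900/59 ≈ 15.254
Retention S: 1000/CN − 10 with CN=15.254 → S = 500/9 ≈ 55.556 in
Ia = 0.2S: 0.2·55.556 = 11.111 in (exactly 100/9)
Since P=19.570 > Ia=11.111: effective rainfall P−Ia = 7613/900 in
Q: (7613/900)² ÷ (57613/900) = 57957769/51851700 in (≈ 1.118 in)

Q = 57957769/51851700 in ≈ 1.118 in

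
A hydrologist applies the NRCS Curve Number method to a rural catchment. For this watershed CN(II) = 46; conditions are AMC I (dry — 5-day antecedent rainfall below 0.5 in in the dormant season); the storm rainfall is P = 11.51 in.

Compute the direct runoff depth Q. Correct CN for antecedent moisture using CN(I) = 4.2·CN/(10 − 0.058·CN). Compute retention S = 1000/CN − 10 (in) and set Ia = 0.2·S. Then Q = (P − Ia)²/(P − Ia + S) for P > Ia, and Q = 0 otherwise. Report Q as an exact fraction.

Dry (AMC I): CN(I) = 4.2·46/(10 − 0.058·46) = (966/5)/(1833/250) = 16100/611 ≈ 26.350
Retention S: 1000/CN − 10 with CN=26.350 → S = 4500/161 ≈ 27.950 in
Ia = 0.2·(4500/161) = 900/161 in ≈ 5.590 in
Excess rainfall: 11.510 − 5.590 = 5.920 in; P > Ia so Q > 0
Runoff Q = (P−Ia)²/(P−Ia+S) = (5.920)²/(5.920+27.950) = 9084186721/8779507100 ≈ 1.035 in

Q = 9084186721/8779507100 in ≈ 1.035 in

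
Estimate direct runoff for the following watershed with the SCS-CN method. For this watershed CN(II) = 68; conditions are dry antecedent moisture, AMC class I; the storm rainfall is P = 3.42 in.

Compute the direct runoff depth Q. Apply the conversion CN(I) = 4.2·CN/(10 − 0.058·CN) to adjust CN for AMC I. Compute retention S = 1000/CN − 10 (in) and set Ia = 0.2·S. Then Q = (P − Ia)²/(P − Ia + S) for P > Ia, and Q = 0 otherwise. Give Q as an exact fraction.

CN(I) from CN(II)=68: (4.2·68)/(10 − 0.058·68) = 35700/757 ≈ 47.160
Max retention: S = 1000/(35700/757) − 10 = 4000/357 in (≈ 11.204 in)
Ia = 0.2S: 0.2·11.204 = 2.241 in (exactly 800/357)
Since P=3.420 > Ia=2.241: effective rainfall P−Ia = 21047/17850 in
Q = (21047/17850)²/((21047/17850) + 4000/357) = (442976209/318622500)/(221047/17850) = 442976209/3945688950 in ≈ 0.112 in

Q = 442976209/3945688950 in ≈ 0.112 in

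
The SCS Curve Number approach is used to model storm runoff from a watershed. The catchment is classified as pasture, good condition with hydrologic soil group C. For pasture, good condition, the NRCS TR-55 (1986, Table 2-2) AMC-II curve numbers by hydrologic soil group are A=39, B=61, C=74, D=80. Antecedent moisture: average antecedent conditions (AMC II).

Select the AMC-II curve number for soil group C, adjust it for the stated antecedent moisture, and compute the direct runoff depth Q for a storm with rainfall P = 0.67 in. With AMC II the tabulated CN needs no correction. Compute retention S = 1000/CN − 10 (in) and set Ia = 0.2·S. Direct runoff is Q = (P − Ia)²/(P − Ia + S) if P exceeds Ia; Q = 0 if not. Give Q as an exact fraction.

NRCS table: pasture, good condition, soil group C → CN(II) = 74
Average conditions: CN = 74 (no AMC adjustment).
S = 1000/74 − 10 = 130/37 in ≈ 3.514 in
Initial abstraction Ia = S/5 = (130/37)/5 = 26/37 ≈ 0.703 in
P = 0.670 ≤ Ia = 0.703 in: entire storm abstracted, Q = 0.

Q = 0 in ≈ 0.000 in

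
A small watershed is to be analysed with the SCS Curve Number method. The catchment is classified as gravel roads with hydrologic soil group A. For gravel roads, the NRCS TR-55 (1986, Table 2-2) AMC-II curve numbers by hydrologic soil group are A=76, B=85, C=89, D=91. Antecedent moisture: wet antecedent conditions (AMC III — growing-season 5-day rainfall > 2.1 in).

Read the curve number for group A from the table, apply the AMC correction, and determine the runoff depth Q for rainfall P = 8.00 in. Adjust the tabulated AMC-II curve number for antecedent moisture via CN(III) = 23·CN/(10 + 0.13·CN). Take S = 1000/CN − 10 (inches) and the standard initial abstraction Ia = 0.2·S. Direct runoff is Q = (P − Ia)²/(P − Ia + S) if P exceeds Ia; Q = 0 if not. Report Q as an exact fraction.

Q = 1424672/217189 in ≈ 6.560 in

NRCS table: gravel roads, soil group A → CN(II) = 76
Adjust CN=76 to AMC III: 23·76/(10 + 0.13·76) → 1748 ÷ (497/25) = 43700/497 ≈ 87.928
Retention S: 1000/CN − 10 with CN=87.928 → S = 600/437 ≈ 1.373 in
Initial abstraction Ia = S/5 = (600/437)/5 = 120/437 ≈ 0.275 in
P − Ia = 8.000 − 0.275 = 3376/437 ≈ 7.725 in (> 0, runoff occurs)
Q: (3376/437)² ÷ (3976/437) = 1424672/217189 in (≈ 6.560 in)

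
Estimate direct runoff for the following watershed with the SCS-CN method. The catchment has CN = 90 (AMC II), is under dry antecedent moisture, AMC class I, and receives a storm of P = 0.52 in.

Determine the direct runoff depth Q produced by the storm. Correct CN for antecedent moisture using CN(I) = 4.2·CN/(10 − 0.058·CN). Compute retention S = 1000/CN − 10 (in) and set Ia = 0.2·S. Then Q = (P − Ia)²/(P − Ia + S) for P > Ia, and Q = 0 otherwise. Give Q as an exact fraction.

Dry (AMC I): CN(I) = 4.2·90/(10 − 0.058·90) = 378/(239/50) = 18900/239 ≈ 79.079
Retention S: 1000/CN − 10 with CN=79.079 → S = 500/189 ≈ 2.646 in
Ia = 0.2·(500/189) = 100/189 in ≈ 0.529 in
P = 0.520 ≤ Ia = 0.529 in: entire storm abstracted, Q = 0.

Q = 0 in ≈ 0.000 in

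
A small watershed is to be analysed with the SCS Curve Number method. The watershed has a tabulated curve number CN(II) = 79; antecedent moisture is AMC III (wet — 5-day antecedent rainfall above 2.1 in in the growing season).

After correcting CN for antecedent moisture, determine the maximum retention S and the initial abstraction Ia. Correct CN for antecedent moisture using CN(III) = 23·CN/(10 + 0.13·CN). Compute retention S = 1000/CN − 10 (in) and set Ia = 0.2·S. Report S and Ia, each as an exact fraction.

S = 2100/1817 in ≈ 1.156 in; Ia = 420/1817 in ≈ 0.231 in

Wet (AMC III): CN(III) = 23·79/(10 + 0.13·79) = 1817/(2027/100) = 181700/2027 ≈ 89.640
S = 1000/(181700/2027) − 10 = 2100/1817 in ≈ 1.156 in
Ia = 0.2·(2100/1817) = 420/1817 in ≈ 0.231 in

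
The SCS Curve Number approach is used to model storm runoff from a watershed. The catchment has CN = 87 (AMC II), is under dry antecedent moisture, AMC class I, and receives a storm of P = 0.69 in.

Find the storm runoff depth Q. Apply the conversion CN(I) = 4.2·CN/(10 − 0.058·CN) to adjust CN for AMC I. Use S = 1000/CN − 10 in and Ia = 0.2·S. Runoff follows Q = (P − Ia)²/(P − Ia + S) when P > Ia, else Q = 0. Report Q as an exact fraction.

Adjust CN=87 to AMC I: 4.2·87/(10 − 0.058·87) → (1827/5) ÷ (2477/500) = 182700/2477 ≈ 73.759
Max retention: S = 1000/(182700/2477) − 10 = 6500/1827 in (≈ 3.558 in)
Initial abstraction Ia = S/5 = (6500/1827)/5 = 1300/1827 ≈ 0.712 in
P = 0.690 ≤ Ia = 0.712 in: entire storm abstracted, Q = 0.

Q = 0 in ≈ 0.000 in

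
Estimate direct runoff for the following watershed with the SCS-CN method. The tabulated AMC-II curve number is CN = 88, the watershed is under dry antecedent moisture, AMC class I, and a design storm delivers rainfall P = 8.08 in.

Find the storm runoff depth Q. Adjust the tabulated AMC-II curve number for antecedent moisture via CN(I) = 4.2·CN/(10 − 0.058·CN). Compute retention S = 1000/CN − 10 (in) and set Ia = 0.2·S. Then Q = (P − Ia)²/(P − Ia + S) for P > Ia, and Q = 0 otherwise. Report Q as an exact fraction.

Adjust CN=88 to AMC I: 4.2·88/(10 − 0.058·88) → (1848/5) ÷ (612/125) = 3850/51 ≈ 75.490
Retention S: 1000/CN − 10 with CN=75.490 → S = 250/77 ≈ 3.247 in
Ia = 0.2·(250/77) = 50/77 in ≈ 0.649 in
Since P=8.080 > Ia=0.649: effective rainfall P−Ia = 14304/1925 in
Q: (14304/1925)² ÷ (20554/1925) = 102302208/19783225 in (≈ 5.171 in)

Q = 102302208/19783225 in ≈ 5.171 in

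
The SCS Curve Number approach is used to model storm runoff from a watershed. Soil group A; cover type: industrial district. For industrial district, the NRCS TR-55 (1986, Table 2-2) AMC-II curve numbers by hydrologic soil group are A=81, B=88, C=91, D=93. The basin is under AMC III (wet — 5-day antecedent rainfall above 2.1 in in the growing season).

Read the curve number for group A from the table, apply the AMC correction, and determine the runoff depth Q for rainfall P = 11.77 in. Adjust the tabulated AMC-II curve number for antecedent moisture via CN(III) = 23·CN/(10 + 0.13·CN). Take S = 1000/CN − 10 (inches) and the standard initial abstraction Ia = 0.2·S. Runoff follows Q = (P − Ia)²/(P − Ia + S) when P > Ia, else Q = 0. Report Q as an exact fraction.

Q = 4642951872001/436827111300 in ≈ 10.629 in

NRCS table: industrial district, soil group A → CN(II) = 81
CN(III) from CN(II)=81: (23·81)/(10 + 0.13·81) = 186300/2053 ≈ 90.745
Retention S: 1000/CN − 10 with CN=90.745 → S = 1900/1863 ≈ 1.020 in
Initial abstraction Ia = S/5 = (1900/1863)/5 = 380/1863 ≈ 0.204 in
Excess rainfall: 11.770 − 0.204 = 11.566 in; P > Ia so Q > 0
Runoff Q = (P−Ia)²/(P−Ia+S) = (11.566)²/(11.566+1.020) = 4642951872001/436827111300 ≈ 10.629 in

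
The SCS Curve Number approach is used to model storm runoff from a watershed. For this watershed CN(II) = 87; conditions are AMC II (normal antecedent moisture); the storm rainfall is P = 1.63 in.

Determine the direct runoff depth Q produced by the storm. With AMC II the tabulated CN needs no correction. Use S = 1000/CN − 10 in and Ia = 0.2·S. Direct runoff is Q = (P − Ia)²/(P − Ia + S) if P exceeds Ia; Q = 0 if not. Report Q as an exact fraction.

Q = 134119561/213854700 in ≈ 0.627 in

Average conditions: CN = 87 (no AMC adjustment).
S = 1000/87 − 10 = 130/87 in ≈ 1.494 in
Initial abstraction Ia = S/5 = (130/87)/5 = 26/87 ≈ 0.299 in
P − Ia = 1.630 − 0.299 = 11581/8700 ≈ 1.331 in (> 0, runoff occurs)
Runoff Q = (P−Ia)²/(P−Ia+S) = (1.331)²/(1.331+1.494) = 134119561/213854700 ≈ 0.627 in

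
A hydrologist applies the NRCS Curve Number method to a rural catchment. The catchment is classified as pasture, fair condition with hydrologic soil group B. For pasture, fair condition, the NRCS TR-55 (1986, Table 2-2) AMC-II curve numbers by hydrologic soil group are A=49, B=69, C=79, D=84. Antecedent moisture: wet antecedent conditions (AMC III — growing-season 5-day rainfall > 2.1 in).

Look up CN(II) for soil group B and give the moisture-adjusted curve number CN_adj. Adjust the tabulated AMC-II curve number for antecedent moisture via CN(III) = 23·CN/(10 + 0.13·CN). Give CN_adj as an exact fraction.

NRCS table: pasture, fair condition, soil group B → CN(II) = 69
CN(III) from CN(II)=69: (23·69)/(10 + 0.13·69) = 158700/1897 ≈ 83.658

CN_adj = 158700/1897 ≈ 83.658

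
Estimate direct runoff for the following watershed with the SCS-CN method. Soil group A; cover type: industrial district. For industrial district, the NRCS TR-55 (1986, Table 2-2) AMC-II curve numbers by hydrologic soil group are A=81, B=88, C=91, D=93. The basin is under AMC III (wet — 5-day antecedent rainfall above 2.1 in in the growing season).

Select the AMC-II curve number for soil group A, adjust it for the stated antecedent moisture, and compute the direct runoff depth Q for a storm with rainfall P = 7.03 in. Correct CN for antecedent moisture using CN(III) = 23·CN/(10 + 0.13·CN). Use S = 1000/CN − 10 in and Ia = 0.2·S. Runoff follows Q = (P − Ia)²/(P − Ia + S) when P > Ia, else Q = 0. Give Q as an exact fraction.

NRCS table: industrial district, soil group A → CN(II) = 81
Adjust CN=81 to AMC III: 23·81/(10 + 0.13·81) → 1863 ÷ (2053/100) = 186300/2053 ≈ 90.745
S = 1000/(186300/2053) − 10 = 1900/1863 in ≈ 1.020 in
Ia = 0.2S: 0.2·1.020 = 0.204 in (exactly 380/1863)
Since P=7.030 > Ia=0.204: effective rainfall P−Ia = 1271689/186300 in
Runoff Q = (P−Ia)²/(P−Ia+S) = (6.826)²/(6.826+1.020) = 4479758761/754328700 ≈ 5.939 in

Q = 4479758761/754328700 in ≈ 5.939 in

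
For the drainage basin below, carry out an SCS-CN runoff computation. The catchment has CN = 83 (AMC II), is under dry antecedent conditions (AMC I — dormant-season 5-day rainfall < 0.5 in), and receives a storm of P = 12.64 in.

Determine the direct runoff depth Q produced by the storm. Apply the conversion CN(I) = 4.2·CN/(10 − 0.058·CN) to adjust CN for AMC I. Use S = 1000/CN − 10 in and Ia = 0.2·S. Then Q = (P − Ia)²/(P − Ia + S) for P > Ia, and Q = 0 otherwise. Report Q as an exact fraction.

CN(I) from CN(II)=83: (4.2·83)/(10 − 0.058·83) = 174300/2593 ≈ 67.219
Retention S: 1000/CN − 10 with CN=67.219 → S = 8500/1743 ≈ 4.877 in
Initial abstraction Ia = S/5 = (8500/1743)/5 = 1700/1743 ≈ 0.975 in
P − Ia = 12.640 − 0.975 = 508288/43575 ≈ 11.665 in (> 0, runoff occurs)
Q = (508288/43575)²/((508288/43575) + 8500/1743) = (258356690944/1898780625)/(720788/43575) = 64589172736/7852084275 in ≈ 8.226 in

Q = 64589172736/7852084275 in ≈ 8.226 in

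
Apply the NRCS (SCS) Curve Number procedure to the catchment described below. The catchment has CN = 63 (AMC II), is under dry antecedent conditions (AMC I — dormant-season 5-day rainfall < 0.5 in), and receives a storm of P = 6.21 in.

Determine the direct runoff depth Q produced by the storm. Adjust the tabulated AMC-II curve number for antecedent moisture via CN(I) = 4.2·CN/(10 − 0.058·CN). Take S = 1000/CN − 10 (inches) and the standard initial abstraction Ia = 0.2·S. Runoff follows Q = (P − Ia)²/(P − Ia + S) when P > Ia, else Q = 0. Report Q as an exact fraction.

Adjust CN=63 to AMC I: 4.2·63/(10 − 0.058·63) → (1323/5) ÷ (3173/500) = 132300/3173 ≈ 41.696
Max retention: S = 1000/(132300/3173) − 10 = 18500/1323 in (≈ 13.983 in)
Initial abstraction Ia = S/5 = (18500/1323)/5 = 3700/1323 ≈ 2.797 in
Excess rainfall: 6.210 − 2.797 = 3.413 in; P > Ia so Q > 0
Q = (451583/132300)²/((451583/132300) + 18500/1323) = (203927205889/17503290000)/(2301583/132300) = 203927205889/304499430900 in ≈ 0.670 in

Q = 203927205889/304499430900 in ≈ 0.670 in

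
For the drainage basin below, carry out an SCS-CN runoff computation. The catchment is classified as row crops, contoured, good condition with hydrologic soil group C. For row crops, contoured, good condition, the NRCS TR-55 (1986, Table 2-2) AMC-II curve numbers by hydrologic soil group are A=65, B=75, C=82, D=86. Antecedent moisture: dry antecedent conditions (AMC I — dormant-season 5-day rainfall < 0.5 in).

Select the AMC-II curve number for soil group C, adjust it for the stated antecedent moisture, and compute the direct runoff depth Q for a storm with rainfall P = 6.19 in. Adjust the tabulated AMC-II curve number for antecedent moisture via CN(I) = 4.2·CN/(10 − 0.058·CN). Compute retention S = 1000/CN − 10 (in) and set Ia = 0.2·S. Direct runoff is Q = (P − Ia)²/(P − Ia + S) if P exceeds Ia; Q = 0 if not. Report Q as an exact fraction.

NRCS table: row crops, contoured, good condition, soil group C → CN(II) = 82
CN(I) from CN(II)=82: (4.2·82)/(10 − 0.058·82) = 28700/437 ≈ 65.675
Max retention: S = 1000/(28700/437) − 10 = 1500/287 in (≈ 5.226 in)
Initial abstraction Ia = S/5 = (1500/287)/5 = 300/287 ≈ 1.045 in
P − Ia = 6.190 − 1.045 = 147653/28700 ≈ 5.145 in (> 0, runoff occurs)
Q = (147653/28700)²/((147653/28700) + 1500/287) = (21801408409/823690000)/(297653/28700) = 21801408409/8542641100 in ≈ 2.552 in

Q = 21801408409/8542641100 in ≈ 2.552 in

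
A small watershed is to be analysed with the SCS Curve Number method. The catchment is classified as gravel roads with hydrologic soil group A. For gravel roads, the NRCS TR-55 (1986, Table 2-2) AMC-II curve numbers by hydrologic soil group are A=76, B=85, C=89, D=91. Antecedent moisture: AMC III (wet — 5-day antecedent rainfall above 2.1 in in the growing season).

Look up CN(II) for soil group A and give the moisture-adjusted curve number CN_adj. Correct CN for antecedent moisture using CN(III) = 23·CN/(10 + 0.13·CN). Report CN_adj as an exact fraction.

CN_adj = 43700/497 ≈ 87.928

NRCS table: gravel roads, soil group A → CN(II) = 76
Wet (AMC III): CN(III) = 23·76/(10 + 0.13·76) = 1748/(497/25) = 43700/497 ≈ 87.928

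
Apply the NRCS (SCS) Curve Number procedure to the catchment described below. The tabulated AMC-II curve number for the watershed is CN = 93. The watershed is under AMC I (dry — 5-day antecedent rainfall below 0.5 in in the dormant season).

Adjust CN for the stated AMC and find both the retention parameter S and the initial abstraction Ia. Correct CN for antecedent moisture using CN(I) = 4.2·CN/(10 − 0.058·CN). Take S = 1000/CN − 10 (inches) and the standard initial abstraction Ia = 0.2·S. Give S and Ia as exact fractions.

Adjust CN=93 to AMC I: 4.2·93/(10 − 0.058·93) → (1953/5) ÷ (2303/500) = 27900/329 ≈ 84.802
Max retention: S = 1000/(27900/329) − 10 = 500/279 in (≈ 1.792 in)
Initial abstraction Ia = S/5 = (500/279)/5 = 100/279 ≈ 0.358 in

S = 500/279 in ≈ 1.792 in; Ia = 100/279 in ≈ 0.358 in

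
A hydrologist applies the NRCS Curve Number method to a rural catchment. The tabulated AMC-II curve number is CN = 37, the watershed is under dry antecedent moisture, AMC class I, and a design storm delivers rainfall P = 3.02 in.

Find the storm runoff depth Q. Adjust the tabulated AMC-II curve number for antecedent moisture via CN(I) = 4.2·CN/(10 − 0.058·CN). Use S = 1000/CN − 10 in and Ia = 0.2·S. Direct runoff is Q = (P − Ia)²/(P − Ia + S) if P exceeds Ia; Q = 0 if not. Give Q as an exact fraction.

CN(I) from CN(II)=37: (4.2·37)/(10 − 0.058·37) = 3700/187 ≈ 19.786
Retention S: 1000/CN − 10 with CN=19.786 → S = 1500/37 ≈ 40.541 in
Ia = 0.2·(1500/37) = 300/37 in ≈ 8.108 in
P = 3.020 ≤ Ia = 8.108 in: entire storm abstracted, Q = 0.

Q = 0 in ≈ 0.000 in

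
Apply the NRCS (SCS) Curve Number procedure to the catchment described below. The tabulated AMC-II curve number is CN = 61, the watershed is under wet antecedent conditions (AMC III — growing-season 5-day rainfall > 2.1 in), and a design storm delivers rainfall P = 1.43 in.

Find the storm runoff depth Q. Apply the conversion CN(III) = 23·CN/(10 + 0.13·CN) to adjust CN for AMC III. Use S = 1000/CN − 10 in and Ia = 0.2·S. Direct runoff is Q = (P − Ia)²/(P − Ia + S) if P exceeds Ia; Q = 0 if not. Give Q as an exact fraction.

Q = 1156759357/5532449900 in ≈ 0.209 in

Adjust CN=61 to AMC III: 23·61/(10 + 0.13·61) → 1403 ÷ (1793/100) = 140300/1793 ≈ 78.249
Retention S: 1000/CN − 10 with CN=78.249 → S = 3900/1403 ≈ 2.780 in
Ia = 0.2S: 0.2·2.780 = 0.556 in (exactly 780/1403)
P − Ia = 1.430 − 0.556 = 122629/140300 ≈ 0.874 in (> 0, runoff occurs)
Runoff Q = (P−Ia)²/(P−Ia+S) = (0.874)²/(0.874+2.780) = 1156759357/5532449900 ≈ 0.209 in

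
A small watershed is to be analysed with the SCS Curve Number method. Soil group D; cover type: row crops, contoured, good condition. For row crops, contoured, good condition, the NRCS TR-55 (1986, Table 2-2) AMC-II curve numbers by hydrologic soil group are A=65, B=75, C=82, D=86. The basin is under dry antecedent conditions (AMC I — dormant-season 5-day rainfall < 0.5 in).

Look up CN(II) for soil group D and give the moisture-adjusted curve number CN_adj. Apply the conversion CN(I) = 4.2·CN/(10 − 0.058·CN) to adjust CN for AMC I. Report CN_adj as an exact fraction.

NRCS table: row crops, contoured, good condition, soil group D → CN(II) = 86
Adjust CN=86 to AMC I: 4.2·86/(10 − 0.058·86) → (1806/5) ÷ (1253/250) = 12900/179 ≈ 72.067

CN_adj = 12900/179 ≈ 72.067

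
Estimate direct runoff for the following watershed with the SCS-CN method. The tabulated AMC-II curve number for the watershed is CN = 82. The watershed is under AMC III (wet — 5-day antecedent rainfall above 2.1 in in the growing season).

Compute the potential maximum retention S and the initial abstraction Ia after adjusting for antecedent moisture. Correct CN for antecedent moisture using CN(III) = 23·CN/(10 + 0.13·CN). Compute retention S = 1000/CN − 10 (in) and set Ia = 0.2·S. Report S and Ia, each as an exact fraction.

Wet (AMC III): CN(III) = 23·82/(10 + 0.13·82) = 1886/(1033/50) = 94300/1033 ≈ 91.288
Max retention: S = 1000/(94300/1033) − 10 = 900/943 in (≈ 0.954 in)
Initial abstraction Ia = S/5 = (900/943)/5 = 180/943 ≈ 0.191 in

S = 900/943 in ≈ 0.954 in; Ia = 180/943 in ≈ 0.191 in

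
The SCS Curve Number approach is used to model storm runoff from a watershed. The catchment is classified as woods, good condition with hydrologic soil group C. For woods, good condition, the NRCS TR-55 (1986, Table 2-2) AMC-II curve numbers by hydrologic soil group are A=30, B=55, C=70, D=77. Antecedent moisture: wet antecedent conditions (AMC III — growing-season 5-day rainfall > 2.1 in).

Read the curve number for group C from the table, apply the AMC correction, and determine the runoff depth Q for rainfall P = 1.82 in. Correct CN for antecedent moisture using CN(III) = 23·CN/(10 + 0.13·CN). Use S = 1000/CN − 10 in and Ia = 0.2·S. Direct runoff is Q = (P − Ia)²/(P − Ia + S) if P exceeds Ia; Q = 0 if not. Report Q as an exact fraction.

NRCS table: woods, good condition, soil group C → CN(II) = 70
Adjust CN=70 to AMC III: 23·70/(10 + 0.13·70) → 1610 ÷ (191/10) = 16100/191 ≈ 84.293
Retention S: 1000/CN − 10 with CN=84.293 → S = 300/161 ≈ 1.863 in
Initial abstraction Ia = S/5 = (300/161)/5 = 60/161 ≈ 0.373 in
Excess rainfall: 1.820 − 0.373 = 1.447 in; P > Ia so Q > 0
Q: (11651/8050)² ÷ (26651/8050) = 135745801/214540550 in (≈ 0.633 in)

Q = 135745801/214540550 in ≈ 0.633 in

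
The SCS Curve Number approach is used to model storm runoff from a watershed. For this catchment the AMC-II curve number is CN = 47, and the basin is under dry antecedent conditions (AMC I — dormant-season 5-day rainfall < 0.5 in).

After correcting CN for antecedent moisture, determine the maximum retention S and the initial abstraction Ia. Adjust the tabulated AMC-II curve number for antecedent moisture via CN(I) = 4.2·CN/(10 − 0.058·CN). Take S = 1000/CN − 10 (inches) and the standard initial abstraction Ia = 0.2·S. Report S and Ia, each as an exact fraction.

Adjust CN=47 to AMC I: 4.2·47/(10 − 0.058·47) → (987/5) ÷ (3637/500) = 98700/3637 ≈ 27.138
S = 1000/(98700/3637) − 10 = 26500/987 in ≈ 26.849 in
Initial abstraction Ia = S/5 = (26500/987)/5 = 5300/987 ≈ 5.370 in

S = 26500/987 in ≈ 26.849 in; Ia = 5300/987 in ≈ 5.370 in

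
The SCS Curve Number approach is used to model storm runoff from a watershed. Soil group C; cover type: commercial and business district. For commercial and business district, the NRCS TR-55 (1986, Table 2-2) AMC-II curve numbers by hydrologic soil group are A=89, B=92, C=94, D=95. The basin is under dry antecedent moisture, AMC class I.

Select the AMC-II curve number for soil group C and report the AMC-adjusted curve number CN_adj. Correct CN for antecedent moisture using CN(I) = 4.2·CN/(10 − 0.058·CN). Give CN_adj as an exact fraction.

NRCS table: commercial and business district, soil group C → CN(II) = 94
Dry (AMC I): CN(I) = 4.2·94/(10 − 0.058·94) = (1974/5)/(1137/250) = 32900/379 ≈ 86.807

CN_adj = 32900/379 ≈ 86.807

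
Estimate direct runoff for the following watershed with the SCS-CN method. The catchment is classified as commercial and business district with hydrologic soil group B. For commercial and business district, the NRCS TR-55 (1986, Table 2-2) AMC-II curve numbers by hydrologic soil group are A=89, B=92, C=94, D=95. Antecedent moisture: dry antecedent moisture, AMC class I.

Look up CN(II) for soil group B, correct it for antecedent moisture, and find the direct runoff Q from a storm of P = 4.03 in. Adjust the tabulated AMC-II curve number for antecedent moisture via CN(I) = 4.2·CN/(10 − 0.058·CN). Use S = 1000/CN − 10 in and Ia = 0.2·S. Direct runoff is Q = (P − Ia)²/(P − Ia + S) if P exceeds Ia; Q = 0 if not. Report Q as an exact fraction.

NRCS table: commercial and business district, soil group B → CN(II) = 92
Adjust CN=92 to AMC I: 4.2·92/(10 − 0.058·92) → (1932/5) ÷ (583/125) = 48300/583 ≈ 82.847
S = 1000/(48300/583) − 10 = 1000/483 in ≈ 2.070 in
Ia = 0.2S: 0.2·2.070 = 0.414 in (exactly 200/483)
Excess rainfall: 4.030 − 0.414 = 3.616 in; P > Ia so Q > 0
Q = (174649/48300)²/((174649/48300) + 1000/483) = (30502273201/2332890000)/(274649/48300) = 30502273201/13265546700 in ≈ 2.299 in

Q = 30502273201/13265546700 in ≈ 2.299 in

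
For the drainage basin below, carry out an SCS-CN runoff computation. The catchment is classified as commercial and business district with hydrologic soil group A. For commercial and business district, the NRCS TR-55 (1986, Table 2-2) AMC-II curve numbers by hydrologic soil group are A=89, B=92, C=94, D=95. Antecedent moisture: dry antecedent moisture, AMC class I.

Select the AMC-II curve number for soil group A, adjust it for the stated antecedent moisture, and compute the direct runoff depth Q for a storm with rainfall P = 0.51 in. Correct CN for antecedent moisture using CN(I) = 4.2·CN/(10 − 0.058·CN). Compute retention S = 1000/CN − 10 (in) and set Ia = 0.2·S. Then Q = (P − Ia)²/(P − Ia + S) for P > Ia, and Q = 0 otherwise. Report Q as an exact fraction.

Q = 0 in ≈ 0.000 in

NRCS table: commercial and business district, soil group A → CN(II) = 89
CN(I) from CN(II)=89: (4.2·89)/(10 − 0.058·89) = 186900/2419 ≈ 77.263
Max retention: S = 1000/(186900/2419) − 10 = 5500/1869 in (≈ 2.943 in)
Initial abstraction Ia = S/5 = (5500/1869)/5 = 1100/1869 ≈ 0.589 in
P = 0.510 ≤ Ia = 0.589 in: entire storm abstracted, Q = 0.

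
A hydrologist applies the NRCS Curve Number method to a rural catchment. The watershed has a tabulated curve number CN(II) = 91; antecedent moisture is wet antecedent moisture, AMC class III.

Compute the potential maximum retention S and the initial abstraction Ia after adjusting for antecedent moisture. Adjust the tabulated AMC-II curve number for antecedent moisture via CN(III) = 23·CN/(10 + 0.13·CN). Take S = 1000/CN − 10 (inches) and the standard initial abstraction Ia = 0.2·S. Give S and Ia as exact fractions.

Adjust CN=91 to AMC III: 23·91/(10 + 0.13·91) → 2093 ÷ (2183/100) = 209300/2183 ≈ 95.877
S = 1000/(209300/2183) − 10 = 900/2093 in ≈ 0.430 in
Ia = 0.2S: 0.2·0.430 = 0.086 in (exactly 180/2093)

S = 900/2093 in ≈ 0.430 in; Ia = 180/2093 in ≈ 0.086 in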